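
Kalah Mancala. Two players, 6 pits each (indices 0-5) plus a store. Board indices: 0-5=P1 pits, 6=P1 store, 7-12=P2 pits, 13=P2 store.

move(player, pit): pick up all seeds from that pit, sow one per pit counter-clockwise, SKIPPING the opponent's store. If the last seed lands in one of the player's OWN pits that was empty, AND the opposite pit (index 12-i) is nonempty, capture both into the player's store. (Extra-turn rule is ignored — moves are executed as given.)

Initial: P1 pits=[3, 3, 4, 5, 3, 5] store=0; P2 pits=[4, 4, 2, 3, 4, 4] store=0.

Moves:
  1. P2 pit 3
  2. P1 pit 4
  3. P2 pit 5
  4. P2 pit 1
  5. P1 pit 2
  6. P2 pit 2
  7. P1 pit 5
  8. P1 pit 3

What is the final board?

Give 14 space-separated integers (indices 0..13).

Move 1: P2 pit3 -> P1=[3,3,4,5,3,5](0) P2=[4,4,2,0,5,5](1)
Move 2: P1 pit4 -> P1=[3,3,4,5,0,6](1) P2=[5,4,2,0,5,5](1)
Move 3: P2 pit5 -> P1=[4,4,5,6,0,6](1) P2=[5,4,2,0,5,0](2)
Move 4: P2 pit1 -> P1=[0,4,5,6,0,6](1) P2=[5,0,3,1,6,0](7)
Move 5: P1 pit2 -> P1=[0,4,0,7,1,7](2) P2=[6,0,3,1,6,0](7)
Move 6: P2 pit2 -> P1=[0,4,0,7,1,7](2) P2=[6,0,0,2,7,1](7)
Move 7: P1 pit5 -> P1=[0,4,0,7,1,0](3) P2=[7,1,1,3,8,2](7)
Move 8: P1 pit3 -> P1=[0,4,0,0,2,1](4) P2=[8,2,2,4,8,2](7)

Answer: 0 4 0 0 2 1 4 8 2 2 4 8 2 7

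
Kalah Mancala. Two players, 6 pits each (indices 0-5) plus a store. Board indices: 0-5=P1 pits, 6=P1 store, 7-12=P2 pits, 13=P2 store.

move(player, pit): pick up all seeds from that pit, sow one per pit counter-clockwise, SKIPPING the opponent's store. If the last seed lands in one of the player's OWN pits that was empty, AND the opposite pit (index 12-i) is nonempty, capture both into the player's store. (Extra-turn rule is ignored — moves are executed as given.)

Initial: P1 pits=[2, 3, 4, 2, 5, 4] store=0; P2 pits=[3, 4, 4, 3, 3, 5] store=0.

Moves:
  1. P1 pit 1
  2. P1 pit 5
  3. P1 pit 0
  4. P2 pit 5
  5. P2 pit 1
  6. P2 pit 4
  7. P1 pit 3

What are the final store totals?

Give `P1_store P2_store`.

Move 1: P1 pit1 -> P1=[2,0,5,3,6,4](0) P2=[3,4,4,3,3,5](0)
Move 2: P1 pit5 -> P1=[2,0,5,3,6,0](1) P2=[4,5,5,3,3,5](0)
Move 3: P1 pit0 -> P1=[0,1,6,3,6,0](1) P2=[4,5,5,3,3,5](0)
Move 4: P2 pit5 -> P1=[1,2,7,4,6,0](1) P2=[4,5,5,3,3,0](1)
Move 5: P2 pit1 -> P1=[1,2,7,4,6,0](1) P2=[4,0,6,4,4,1](2)
Move 6: P2 pit4 -> P1=[2,3,7,4,6,0](1) P2=[4,0,6,4,0,2](3)
Move 7: P1 pit3 -> P1=[2,3,7,0,7,1](2) P2=[5,0,6,4,0,2](3)

Answer: 2 3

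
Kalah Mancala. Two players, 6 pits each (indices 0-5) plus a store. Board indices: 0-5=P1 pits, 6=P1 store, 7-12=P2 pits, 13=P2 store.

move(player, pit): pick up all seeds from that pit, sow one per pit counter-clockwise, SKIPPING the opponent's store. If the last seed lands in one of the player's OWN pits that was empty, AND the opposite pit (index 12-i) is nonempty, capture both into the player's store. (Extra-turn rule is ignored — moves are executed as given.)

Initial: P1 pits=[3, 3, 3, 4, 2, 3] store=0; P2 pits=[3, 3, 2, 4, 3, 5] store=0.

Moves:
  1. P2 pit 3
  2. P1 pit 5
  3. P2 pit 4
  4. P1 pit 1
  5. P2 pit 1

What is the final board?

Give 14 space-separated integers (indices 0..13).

Move 1: P2 pit3 -> P1=[4,3,3,4,2,3](0) P2=[3,3,2,0,4,6](1)
Move 2: P1 pit5 -> P1=[4,3,3,4,2,0](1) P2=[4,4,2,0,4,6](1)
Move 3: P2 pit4 -> P1=[5,4,3,4,2,0](1) P2=[4,4,2,0,0,7](2)
Move 4: P1 pit1 -> P1=[5,0,4,5,3,0](6) P2=[0,4,2,0,0,7](2)
Move 5: P2 pit1 -> P1=[5,0,4,5,3,0](6) P2=[0,0,3,1,1,8](2)

Answer: 5 0 4 5 3 0 6 0 0 3 1 1 8 2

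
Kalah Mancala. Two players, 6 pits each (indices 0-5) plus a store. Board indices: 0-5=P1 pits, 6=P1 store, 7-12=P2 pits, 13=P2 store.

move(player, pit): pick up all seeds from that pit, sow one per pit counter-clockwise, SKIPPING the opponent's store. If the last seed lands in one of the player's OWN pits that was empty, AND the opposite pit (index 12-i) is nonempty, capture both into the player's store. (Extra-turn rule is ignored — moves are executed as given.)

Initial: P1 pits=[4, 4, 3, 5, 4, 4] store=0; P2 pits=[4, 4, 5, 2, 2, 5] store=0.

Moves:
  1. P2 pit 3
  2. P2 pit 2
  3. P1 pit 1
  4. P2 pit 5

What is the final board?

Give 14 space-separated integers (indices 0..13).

Answer: 6 1 5 7 6 6 0 4 4 0 1 4 0 2

Derivation:
Move 1: P2 pit3 -> P1=[4,4,3,5,4,4](0) P2=[4,4,5,0,3,6](0)
Move 2: P2 pit2 -> P1=[5,4,3,5,4,4](0) P2=[4,4,0,1,4,7](1)
Move 3: P1 pit1 -> P1=[5,0,4,6,5,5](0) P2=[4,4,0,1,4,7](1)
Move 4: P2 pit5 -> P1=[6,1,5,7,6,6](0) P2=[4,4,0,1,4,0](2)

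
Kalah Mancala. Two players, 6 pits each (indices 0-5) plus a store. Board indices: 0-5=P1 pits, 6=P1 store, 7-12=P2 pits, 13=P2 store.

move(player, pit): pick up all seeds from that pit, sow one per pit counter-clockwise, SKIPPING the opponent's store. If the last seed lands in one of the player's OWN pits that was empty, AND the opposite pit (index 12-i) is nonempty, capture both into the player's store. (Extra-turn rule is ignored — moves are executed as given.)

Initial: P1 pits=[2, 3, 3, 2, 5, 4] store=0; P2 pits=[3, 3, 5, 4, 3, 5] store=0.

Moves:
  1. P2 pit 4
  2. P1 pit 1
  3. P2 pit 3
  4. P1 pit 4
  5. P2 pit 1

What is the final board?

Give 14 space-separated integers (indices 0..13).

Answer: 4 0 4 3 0 5 1 4 0 7 2 2 8 2

Derivation:
Move 1: P2 pit4 -> P1=[3,3,3,2,5,4](0) P2=[3,3,5,4,0,6](1)
Move 2: P1 pit1 -> P1=[3,0,4,3,6,4](0) P2=[3,3,5,4,0,6](1)
Move 3: P2 pit3 -> P1=[4,0,4,3,6,4](0) P2=[3,3,5,0,1,7](2)
Move 4: P1 pit4 -> P1=[4,0,4,3,0,5](1) P2=[4,4,6,1,1,7](2)
Move 5: P2 pit1 -> P1=[4,0,4,3,0,5](1) P2=[4,0,7,2,2,8](2)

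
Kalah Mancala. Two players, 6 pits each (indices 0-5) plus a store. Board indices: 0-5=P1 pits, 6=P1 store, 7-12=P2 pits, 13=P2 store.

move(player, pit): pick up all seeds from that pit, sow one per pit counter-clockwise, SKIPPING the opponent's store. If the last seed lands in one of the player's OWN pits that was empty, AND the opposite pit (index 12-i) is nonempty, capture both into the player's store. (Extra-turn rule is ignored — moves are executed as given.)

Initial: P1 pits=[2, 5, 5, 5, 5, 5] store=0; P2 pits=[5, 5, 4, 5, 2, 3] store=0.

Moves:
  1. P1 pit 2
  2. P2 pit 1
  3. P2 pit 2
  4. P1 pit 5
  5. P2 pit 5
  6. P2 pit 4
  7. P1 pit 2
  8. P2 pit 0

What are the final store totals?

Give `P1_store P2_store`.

Answer: 2 5

Derivation:
Move 1: P1 pit2 -> P1=[2,5,0,6,6,6](1) P2=[6,5,4,5,2,3](0)
Move 2: P2 pit1 -> P1=[2,5,0,6,6,6](1) P2=[6,0,5,6,3,4](1)
Move 3: P2 pit2 -> P1=[3,5,0,6,6,6](1) P2=[6,0,0,7,4,5](2)
Move 4: P1 pit5 -> P1=[3,5,0,6,6,0](2) P2=[7,1,1,8,5,5](2)
Move 5: P2 pit5 -> P1=[4,6,1,7,6,0](2) P2=[7,1,1,8,5,0](3)
Move 6: P2 pit4 -> P1=[5,7,2,7,6,0](2) P2=[7,1,1,8,0,1](4)
Move 7: P1 pit2 -> P1=[5,7,0,8,7,0](2) P2=[7,1,1,8,0,1](4)
Move 8: P2 pit0 -> P1=[6,7,0,8,7,0](2) P2=[0,2,2,9,1,2](5)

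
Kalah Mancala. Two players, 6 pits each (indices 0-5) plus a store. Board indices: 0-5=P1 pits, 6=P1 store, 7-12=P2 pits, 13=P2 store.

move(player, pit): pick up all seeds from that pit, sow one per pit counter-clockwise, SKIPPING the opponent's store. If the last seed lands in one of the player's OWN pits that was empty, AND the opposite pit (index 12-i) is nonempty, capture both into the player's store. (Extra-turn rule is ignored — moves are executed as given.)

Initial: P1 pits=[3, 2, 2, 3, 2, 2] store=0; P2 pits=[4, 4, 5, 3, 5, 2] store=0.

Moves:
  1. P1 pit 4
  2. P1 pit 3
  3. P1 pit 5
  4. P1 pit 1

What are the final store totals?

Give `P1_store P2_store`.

Move 1: P1 pit4 -> P1=[3,2,2,3,0,3](1) P2=[4,4,5,3,5,2](0)
Move 2: P1 pit3 -> P1=[3,2,2,0,1,4](2) P2=[4,4,5,3,5,2](0)
Move 3: P1 pit5 -> P1=[3,2,2,0,1,0](3) P2=[5,5,6,3,5,2](0)
Move 4: P1 pit1 -> P1=[3,0,3,0,1,0](10) P2=[5,5,0,3,5,2](0)

Answer: 10 0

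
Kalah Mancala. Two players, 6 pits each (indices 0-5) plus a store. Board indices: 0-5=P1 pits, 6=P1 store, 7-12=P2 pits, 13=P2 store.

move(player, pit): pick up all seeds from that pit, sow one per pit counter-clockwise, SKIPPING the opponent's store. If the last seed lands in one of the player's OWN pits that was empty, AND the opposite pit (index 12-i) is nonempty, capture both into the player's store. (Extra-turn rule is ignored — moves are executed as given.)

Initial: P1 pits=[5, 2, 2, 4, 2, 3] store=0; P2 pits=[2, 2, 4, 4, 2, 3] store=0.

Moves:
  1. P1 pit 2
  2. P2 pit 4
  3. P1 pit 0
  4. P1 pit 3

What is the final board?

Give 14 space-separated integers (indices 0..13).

Move 1: P1 pit2 -> P1=[5,2,0,5,3,3](0) P2=[2,2,4,4,2,3](0)
Move 2: P2 pit4 -> P1=[5,2,0,5,3,3](0) P2=[2,2,4,4,0,4](1)
Move 3: P1 pit0 -> P1=[0,3,1,6,4,4](0) P2=[2,2,4,4,0,4](1)
Move 4: P1 pit3 -> P1=[0,3,1,0,5,5](1) P2=[3,3,5,4,0,4](1)

Answer: 0 3 1 0 5 5 1 3 3 5 4 0 4 1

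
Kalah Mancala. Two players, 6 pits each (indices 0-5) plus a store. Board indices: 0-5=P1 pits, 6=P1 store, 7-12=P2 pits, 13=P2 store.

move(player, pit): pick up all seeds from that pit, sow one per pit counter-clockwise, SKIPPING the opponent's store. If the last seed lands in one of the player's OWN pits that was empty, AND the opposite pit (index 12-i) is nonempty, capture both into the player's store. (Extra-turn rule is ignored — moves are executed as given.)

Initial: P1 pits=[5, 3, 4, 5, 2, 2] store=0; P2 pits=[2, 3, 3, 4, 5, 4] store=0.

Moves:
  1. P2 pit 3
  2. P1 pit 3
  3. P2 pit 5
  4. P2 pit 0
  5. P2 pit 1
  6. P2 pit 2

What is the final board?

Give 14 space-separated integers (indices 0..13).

Answer: 8 4 0 1 3 3 1 0 0 0 2 8 2 10

Derivation:
Move 1: P2 pit3 -> P1=[6,3,4,5,2,2](0) P2=[2,3,3,0,6,5](1)
Move 2: P1 pit3 -> P1=[6,3,4,0,3,3](1) P2=[3,4,3,0,6,5](1)
Move 3: P2 pit5 -> P1=[7,4,5,1,3,3](1) P2=[3,4,3,0,6,0](2)
Move 4: P2 pit0 -> P1=[7,4,0,1,3,3](1) P2=[0,5,4,0,6,0](8)
Move 5: P2 pit1 -> P1=[7,4,0,1,3,3](1) P2=[0,0,5,1,7,1](9)
Move 6: P2 pit2 -> P1=[8,4,0,1,3,3](1) P2=[0,0,0,2,8,2](10)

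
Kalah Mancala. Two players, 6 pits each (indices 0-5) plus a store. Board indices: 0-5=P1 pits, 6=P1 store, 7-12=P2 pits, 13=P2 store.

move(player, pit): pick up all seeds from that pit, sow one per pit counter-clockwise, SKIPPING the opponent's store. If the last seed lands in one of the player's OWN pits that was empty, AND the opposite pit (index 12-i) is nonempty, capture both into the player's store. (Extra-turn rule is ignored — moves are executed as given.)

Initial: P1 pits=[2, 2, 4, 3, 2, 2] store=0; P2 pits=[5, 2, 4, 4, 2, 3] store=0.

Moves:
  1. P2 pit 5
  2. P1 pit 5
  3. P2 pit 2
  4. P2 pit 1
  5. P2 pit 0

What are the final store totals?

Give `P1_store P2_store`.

Answer: 1 3

Derivation:
Move 1: P2 pit5 -> P1=[3,3,4,3,2,2](0) P2=[5,2,4,4,2,0](1)
Move 2: P1 pit5 -> P1=[3,3,4,3,2,0](1) P2=[6,2,4,4,2,0](1)
Move 3: P2 pit2 -> P1=[3,3,4,3,2,0](1) P2=[6,2,0,5,3,1](2)
Move 4: P2 pit1 -> P1=[3,3,4,3,2,0](1) P2=[6,0,1,6,3,1](2)
Move 5: P2 pit0 -> P1=[3,3,4,3,2,0](1) P2=[0,1,2,7,4,2](3)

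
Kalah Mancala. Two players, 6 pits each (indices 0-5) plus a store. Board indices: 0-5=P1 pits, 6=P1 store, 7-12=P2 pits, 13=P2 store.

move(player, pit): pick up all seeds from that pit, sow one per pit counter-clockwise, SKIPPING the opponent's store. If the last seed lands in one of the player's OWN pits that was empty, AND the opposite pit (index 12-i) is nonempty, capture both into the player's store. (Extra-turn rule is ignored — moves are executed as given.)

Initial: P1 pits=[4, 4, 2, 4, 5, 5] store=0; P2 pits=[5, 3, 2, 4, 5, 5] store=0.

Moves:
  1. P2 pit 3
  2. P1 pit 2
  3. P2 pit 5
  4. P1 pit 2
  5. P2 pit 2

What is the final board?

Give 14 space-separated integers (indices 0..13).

Answer: 6 5 0 7 7 5 0 5 3 0 1 7 0 2

Derivation:
Move 1: P2 pit3 -> P1=[5,4,2,4,5,5](0) P2=[5,3,2,0,6,6](1)
Move 2: P1 pit2 -> P1=[5,4,0,5,6,5](0) P2=[5,3,2,0,6,6](1)
Move 3: P2 pit5 -> P1=[6,5,1,6,7,5](0) P2=[5,3,2,0,6,0](2)
Move 4: P1 pit2 -> P1=[6,5,0,7,7,5](0) P2=[5,3,2,0,6,0](2)
Move 5: P2 pit2 -> P1=[6,5,0,7,7,5](0) P2=[5,3,0,1,7,0](2)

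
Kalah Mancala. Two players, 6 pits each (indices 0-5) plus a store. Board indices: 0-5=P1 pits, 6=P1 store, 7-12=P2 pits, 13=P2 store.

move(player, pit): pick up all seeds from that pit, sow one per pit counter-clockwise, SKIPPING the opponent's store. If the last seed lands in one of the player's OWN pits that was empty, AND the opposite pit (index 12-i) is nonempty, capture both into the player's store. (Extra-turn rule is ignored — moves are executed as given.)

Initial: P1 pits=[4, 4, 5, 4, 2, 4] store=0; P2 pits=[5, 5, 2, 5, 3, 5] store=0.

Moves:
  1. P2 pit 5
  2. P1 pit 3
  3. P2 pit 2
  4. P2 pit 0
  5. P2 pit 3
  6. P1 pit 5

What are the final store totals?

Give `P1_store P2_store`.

Move 1: P2 pit5 -> P1=[5,5,6,5,2,4](0) P2=[5,5,2,5,3,0](1)
Move 2: P1 pit3 -> P1=[5,5,6,0,3,5](1) P2=[6,6,2,5,3,0](1)
Move 3: P2 pit2 -> P1=[5,5,6,0,3,5](1) P2=[6,6,0,6,4,0](1)
Move 4: P2 pit0 -> P1=[5,5,6,0,3,5](1) P2=[0,7,1,7,5,1](2)
Move 5: P2 pit3 -> P1=[6,6,7,1,3,5](1) P2=[0,7,1,0,6,2](3)
Move 6: P1 pit5 -> P1=[6,6,7,1,3,0](2) P2=[1,8,2,1,6,2](3)

Answer: 2 3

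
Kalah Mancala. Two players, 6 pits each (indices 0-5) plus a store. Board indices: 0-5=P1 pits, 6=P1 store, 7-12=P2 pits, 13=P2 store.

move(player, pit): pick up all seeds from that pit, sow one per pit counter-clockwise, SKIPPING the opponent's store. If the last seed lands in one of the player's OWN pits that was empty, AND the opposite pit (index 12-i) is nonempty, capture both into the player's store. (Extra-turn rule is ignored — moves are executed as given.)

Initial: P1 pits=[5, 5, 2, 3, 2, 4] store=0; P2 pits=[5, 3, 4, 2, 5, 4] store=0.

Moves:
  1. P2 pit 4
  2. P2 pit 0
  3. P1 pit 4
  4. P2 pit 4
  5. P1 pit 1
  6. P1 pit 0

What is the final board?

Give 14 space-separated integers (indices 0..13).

Move 1: P2 pit4 -> P1=[6,6,3,3,2,4](0) P2=[5,3,4,2,0,5](1)
Move 2: P2 pit0 -> P1=[6,6,3,3,2,4](0) P2=[0,4,5,3,1,6](1)
Move 3: P1 pit4 -> P1=[6,6,3,3,0,5](1) P2=[0,4,5,3,1,6](1)
Move 4: P2 pit4 -> P1=[6,6,3,3,0,5](1) P2=[0,4,5,3,0,7](1)
Move 5: P1 pit1 -> P1=[6,0,4,4,1,6](2) P2=[1,4,5,3,0,7](1)
Move 6: P1 pit0 -> P1=[0,1,5,5,2,7](3) P2=[1,4,5,3,0,7](1)

Answer: 0 1 5 5 2 7 3 1 4 5 3 0 7 1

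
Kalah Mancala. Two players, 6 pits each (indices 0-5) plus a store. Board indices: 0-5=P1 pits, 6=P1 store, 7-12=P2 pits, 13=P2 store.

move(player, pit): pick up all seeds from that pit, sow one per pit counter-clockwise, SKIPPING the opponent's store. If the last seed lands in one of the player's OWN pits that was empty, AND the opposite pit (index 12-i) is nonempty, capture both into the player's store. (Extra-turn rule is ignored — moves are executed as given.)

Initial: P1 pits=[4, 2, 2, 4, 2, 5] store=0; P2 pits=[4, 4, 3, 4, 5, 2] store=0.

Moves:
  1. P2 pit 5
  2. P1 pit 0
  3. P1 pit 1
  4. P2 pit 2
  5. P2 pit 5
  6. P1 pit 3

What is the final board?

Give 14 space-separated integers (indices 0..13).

Move 1: P2 pit5 -> P1=[5,2,2,4,2,5](0) P2=[4,4,3,4,5,0](1)
Move 2: P1 pit0 -> P1=[0,3,3,5,3,6](0) P2=[4,4,3,4,5,0](1)
Move 3: P1 pit1 -> P1=[0,0,4,6,4,6](0) P2=[4,4,3,4,5,0](1)
Move 4: P2 pit2 -> P1=[0,0,4,6,4,6](0) P2=[4,4,0,5,6,1](1)
Move 5: P2 pit5 -> P1=[0,0,4,6,4,6](0) P2=[4,4,0,5,6,0](2)
Move 6: P1 pit3 -> P1=[0,0,4,0,5,7](1) P2=[5,5,1,5,6,0](2)

Answer: 0 0 4 0 5 7 1 5 5 1 5 6 0 2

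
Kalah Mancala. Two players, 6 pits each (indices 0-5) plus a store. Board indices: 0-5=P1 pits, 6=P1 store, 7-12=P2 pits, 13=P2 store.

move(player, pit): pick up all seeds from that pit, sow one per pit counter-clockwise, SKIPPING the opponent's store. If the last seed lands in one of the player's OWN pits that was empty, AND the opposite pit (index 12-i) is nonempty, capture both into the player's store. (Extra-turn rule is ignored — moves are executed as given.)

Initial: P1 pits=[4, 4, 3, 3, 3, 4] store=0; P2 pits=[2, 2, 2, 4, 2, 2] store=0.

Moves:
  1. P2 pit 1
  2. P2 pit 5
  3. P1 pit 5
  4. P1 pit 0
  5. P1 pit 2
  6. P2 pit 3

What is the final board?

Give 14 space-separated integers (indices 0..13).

Move 1: P2 pit1 -> P1=[4,4,3,3,3,4](0) P2=[2,0,3,5,2,2](0)
Move 2: P2 pit5 -> P1=[5,4,3,3,3,4](0) P2=[2,0,3,5,2,0](1)
Move 3: P1 pit5 -> P1=[5,4,3,3,3,0](1) P2=[3,1,4,5,2,0](1)
Move 4: P1 pit0 -> P1=[0,5,4,4,4,0](5) P2=[0,1,4,5,2,0](1)
Move 5: P1 pit2 -> P1=[0,5,0,5,5,1](6) P2=[0,1,4,5,2,0](1)
Move 6: P2 pit3 -> P1=[1,6,0,5,5,1](6) P2=[0,1,4,0,3,1](2)

Answer: 1 6 0 5 5 1 6 0 1 4 0 3 1 2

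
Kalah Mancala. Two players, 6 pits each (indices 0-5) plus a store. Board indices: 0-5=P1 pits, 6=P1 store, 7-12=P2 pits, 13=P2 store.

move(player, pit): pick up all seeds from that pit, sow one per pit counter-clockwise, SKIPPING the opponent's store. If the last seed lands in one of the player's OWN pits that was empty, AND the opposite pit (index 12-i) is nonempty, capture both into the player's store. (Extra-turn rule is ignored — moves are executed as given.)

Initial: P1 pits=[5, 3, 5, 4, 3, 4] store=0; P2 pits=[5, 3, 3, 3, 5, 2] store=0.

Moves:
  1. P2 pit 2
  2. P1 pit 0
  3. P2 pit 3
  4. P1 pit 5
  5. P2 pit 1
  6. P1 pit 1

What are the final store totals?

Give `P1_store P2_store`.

Answer: 8 1

Derivation:
Move 1: P2 pit2 -> P1=[5,3,5,4,3,4](0) P2=[5,3,0,4,6,3](0)
Move 2: P1 pit0 -> P1=[0,4,6,5,4,5](0) P2=[5,3,0,4,6,3](0)
Move 3: P2 pit3 -> P1=[1,4,6,5,4,5](0) P2=[5,3,0,0,7,4](1)
Move 4: P1 pit5 -> P1=[1,4,6,5,4,0](1) P2=[6,4,1,1,7,4](1)
Move 5: P2 pit1 -> P1=[1,4,6,5,4,0](1) P2=[6,0,2,2,8,5](1)
Move 6: P1 pit1 -> P1=[1,0,7,6,5,0](8) P2=[0,0,2,2,8,5](1)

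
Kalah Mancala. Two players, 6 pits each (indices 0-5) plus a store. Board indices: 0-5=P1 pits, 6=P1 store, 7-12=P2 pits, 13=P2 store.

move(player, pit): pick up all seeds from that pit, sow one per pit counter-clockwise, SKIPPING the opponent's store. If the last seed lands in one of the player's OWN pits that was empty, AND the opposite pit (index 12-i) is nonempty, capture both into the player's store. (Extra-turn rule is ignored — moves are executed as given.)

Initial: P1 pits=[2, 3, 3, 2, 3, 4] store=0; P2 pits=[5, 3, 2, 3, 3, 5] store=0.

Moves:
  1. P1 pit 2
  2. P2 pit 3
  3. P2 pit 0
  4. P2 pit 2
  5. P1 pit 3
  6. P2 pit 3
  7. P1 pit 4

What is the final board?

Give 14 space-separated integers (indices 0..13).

Move 1: P1 pit2 -> P1=[2,3,0,3,4,5](0) P2=[5,3,2,3,3,5](0)
Move 2: P2 pit3 -> P1=[2,3,0,3,4,5](0) P2=[5,3,2,0,4,6](1)
Move 3: P2 pit0 -> P1=[2,3,0,3,4,5](0) P2=[0,4,3,1,5,7](1)
Move 4: P2 pit2 -> P1=[2,3,0,3,4,5](0) P2=[0,4,0,2,6,8](1)
Move 5: P1 pit3 -> P1=[2,3,0,0,5,6](1) P2=[0,4,0,2,6,8](1)
Move 6: P2 pit3 -> P1=[2,3,0,0,5,6](1) P2=[0,4,0,0,7,9](1)
Move 7: P1 pit4 -> P1=[2,3,0,0,0,7](2) P2=[1,5,1,0,7,9](1)

Answer: 2 3 0 0 0 7 2 1 5 1 0 7 9 1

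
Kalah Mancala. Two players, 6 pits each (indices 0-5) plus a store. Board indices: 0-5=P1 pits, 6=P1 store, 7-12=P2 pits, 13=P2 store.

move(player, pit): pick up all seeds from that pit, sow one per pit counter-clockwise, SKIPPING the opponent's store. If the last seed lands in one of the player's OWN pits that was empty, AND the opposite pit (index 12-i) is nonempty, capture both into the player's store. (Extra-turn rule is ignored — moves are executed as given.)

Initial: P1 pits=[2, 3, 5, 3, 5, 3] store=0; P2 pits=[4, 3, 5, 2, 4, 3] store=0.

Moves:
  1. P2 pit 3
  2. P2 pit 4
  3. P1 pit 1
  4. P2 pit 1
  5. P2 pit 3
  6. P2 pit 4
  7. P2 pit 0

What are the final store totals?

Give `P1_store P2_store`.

Answer: 0 2

Derivation:
Move 1: P2 pit3 -> P1=[2,3,5,3,5,3](0) P2=[4,3,5,0,5,4](0)
Move 2: P2 pit4 -> P1=[3,4,6,3,5,3](0) P2=[4,3,5,0,0,5](1)
Move 3: P1 pit1 -> P1=[3,0,7,4,6,4](0) P2=[4,3,5,0,0,5](1)
Move 4: P2 pit1 -> P1=[3,0,7,4,6,4](0) P2=[4,0,6,1,1,5](1)
Move 5: P2 pit3 -> P1=[3,0,7,4,6,4](0) P2=[4,0,6,0,2,5](1)
Move 6: P2 pit4 -> P1=[3,0,7,4,6,4](0) P2=[4,0,6,0,0,6](2)
Move 7: P2 pit0 -> P1=[3,0,7,4,6,4](0) P2=[0,1,7,1,1,6](2)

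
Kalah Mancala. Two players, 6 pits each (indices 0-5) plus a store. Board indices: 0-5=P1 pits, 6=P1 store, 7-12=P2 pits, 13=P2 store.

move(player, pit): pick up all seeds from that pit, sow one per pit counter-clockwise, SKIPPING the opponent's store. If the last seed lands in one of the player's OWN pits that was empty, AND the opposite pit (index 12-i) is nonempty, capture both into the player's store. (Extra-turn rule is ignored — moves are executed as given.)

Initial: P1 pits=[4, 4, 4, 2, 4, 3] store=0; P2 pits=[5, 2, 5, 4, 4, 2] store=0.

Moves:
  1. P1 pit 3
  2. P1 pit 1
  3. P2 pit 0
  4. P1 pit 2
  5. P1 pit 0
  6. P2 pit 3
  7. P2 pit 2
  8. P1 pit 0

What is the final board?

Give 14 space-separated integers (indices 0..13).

Move 1: P1 pit3 -> P1=[4,4,4,0,5,4](0) P2=[5,2,5,4,4,2](0)
Move 2: P1 pit1 -> P1=[4,0,5,1,6,5](0) P2=[5,2,5,4,4,2](0)
Move 3: P2 pit0 -> P1=[4,0,5,1,6,5](0) P2=[0,3,6,5,5,3](0)
Move 4: P1 pit2 -> P1=[4,0,0,2,7,6](1) P2=[1,3,6,5,5,3](0)
Move 5: P1 pit0 -> P1=[0,1,1,3,8,6](1) P2=[1,3,6,5,5,3](0)
Move 6: P2 pit3 -> P1=[1,2,1,3,8,6](1) P2=[1,3,6,0,6,4](1)
Move 7: P2 pit2 -> P1=[2,3,1,3,8,6](1) P2=[1,3,0,1,7,5](2)
Move 8: P1 pit0 -> P1=[0,4,2,3,8,6](1) P2=[1,3,0,1,7,5](2)

Answer: 0 4 2 3 8 6 1 1 3 0 1 7 5 2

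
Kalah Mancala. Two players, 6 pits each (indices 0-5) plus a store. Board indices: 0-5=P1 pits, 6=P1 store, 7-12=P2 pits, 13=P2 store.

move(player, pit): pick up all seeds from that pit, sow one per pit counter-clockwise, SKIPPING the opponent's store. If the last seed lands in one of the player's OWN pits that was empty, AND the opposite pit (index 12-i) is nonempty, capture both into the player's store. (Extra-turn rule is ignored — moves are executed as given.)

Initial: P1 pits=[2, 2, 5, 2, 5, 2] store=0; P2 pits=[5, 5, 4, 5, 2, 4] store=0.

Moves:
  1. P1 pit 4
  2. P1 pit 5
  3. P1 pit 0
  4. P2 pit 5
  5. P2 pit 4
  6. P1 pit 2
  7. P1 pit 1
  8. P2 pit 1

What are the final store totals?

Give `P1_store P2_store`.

Move 1: P1 pit4 -> P1=[2,2,5,2,0,3](1) P2=[6,6,5,5,2,4](0)
Move 2: P1 pit5 -> P1=[2,2,5,2,0,0](2) P2=[7,7,5,5,2,4](0)
Move 3: P1 pit0 -> P1=[0,3,6,2,0,0](2) P2=[7,7,5,5,2,4](0)
Move 4: P2 pit5 -> P1=[1,4,7,2,0,0](2) P2=[7,7,5,5,2,0](1)
Move 5: P2 pit4 -> P1=[1,4,7,2,0,0](2) P2=[7,7,5,5,0,1](2)
Move 6: P1 pit2 -> P1=[1,4,0,3,1,1](3) P2=[8,8,6,5,0,1](2)
Move 7: P1 pit1 -> P1=[1,0,1,4,2,2](3) P2=[8,8,6,5,0,1](2)
Move 8: P2 pit1 -> P1=[2,1,2,4,2,2](3) P2=[8,0,7,6,1,2](3)

Answer: 3 3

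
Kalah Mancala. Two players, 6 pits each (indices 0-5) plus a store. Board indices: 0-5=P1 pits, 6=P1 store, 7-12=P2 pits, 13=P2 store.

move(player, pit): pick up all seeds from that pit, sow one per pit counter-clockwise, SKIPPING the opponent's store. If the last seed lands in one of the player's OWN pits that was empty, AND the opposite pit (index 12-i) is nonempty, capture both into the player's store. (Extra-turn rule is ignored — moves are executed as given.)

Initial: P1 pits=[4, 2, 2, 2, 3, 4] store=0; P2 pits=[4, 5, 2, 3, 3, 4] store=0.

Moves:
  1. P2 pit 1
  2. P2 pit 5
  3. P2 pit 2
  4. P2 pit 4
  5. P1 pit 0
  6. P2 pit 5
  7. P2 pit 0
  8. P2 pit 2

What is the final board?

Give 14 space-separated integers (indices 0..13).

Answer: 0 0 4 3 3 4 0 0 1 0 7 0 0 16

Derivation:
Move 1: P2 pit1 -> P1=[4,2,2,2,3,4](0) P2=[4,0,3,4,4,5](1)
Move 2: P2 pit5 -> P1=[5,3,3,3,3,4](0) P2=[4,0,3,4,4,0](2)
Move 3: P2 pit2 -> P1=[0,3,3,3,3,4](0) P2=[4,0,0,5,5,0](8)
Move 4: P2 pit4 -> P1=[1,4,4,3,3,4](0) P2=[4,0,0,5,0,1](9)
Move 5: P1 pit0 -> P1=[0,5,4,3,3,4](0) P2=[4,0,0,5,0,1](9)
Move 6: P2 pit5 -> P1=[0,5,4,3,3,4](0) P2=[4,0,0,5,0,0](10)
Move 7: P2 pit0 -> P1=[0,0,4,3,3,4](0) P2=[0,1,1,6,0,0](16)
Move 8: P2 pit2 -> P1=[0,0,4,3,3,4](0) P2=[0,1,0,7,0,0](16)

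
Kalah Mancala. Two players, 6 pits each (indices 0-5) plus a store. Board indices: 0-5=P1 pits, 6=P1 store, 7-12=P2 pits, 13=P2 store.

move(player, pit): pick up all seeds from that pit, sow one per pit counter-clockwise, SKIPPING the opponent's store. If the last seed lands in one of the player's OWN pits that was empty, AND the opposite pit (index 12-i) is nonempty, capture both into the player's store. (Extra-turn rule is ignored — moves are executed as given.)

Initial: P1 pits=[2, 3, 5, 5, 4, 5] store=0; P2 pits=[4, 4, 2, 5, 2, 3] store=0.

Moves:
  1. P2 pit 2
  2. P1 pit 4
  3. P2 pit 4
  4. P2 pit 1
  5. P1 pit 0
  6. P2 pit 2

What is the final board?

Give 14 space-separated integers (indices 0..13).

Move 1: P2 pit2 -> P1=[2,3,5,5,4,5](0) P2=[4,4,0,6,3,3](0)
Move 2: P1 pit4 -> P1=[2,3,5,5,0,6](1) P2=[5,5,0,6,3,3](0)
Move 3: P2 pit4 -> P1=[3,3,5,5,0,6](1) P2=[5,5,0,6,0,4](1)
Move 4: P2 pit1 -> P1=[3,3,5,5,0,6](1) P2=[5,0,1,7,1,5](2)
Move 5: P1 pit0 -> P1=[0,4,6,6,0,6](1) P2=[5,0,1,7,1,5](2)
Move 6: P2 pit2 -> P1=[0,4,6,6,0,6](1) P2=[5,0,0,8,1,5](2)

Answer: 0 4 6 6 0 6 1 5 0 0 8 1 5 2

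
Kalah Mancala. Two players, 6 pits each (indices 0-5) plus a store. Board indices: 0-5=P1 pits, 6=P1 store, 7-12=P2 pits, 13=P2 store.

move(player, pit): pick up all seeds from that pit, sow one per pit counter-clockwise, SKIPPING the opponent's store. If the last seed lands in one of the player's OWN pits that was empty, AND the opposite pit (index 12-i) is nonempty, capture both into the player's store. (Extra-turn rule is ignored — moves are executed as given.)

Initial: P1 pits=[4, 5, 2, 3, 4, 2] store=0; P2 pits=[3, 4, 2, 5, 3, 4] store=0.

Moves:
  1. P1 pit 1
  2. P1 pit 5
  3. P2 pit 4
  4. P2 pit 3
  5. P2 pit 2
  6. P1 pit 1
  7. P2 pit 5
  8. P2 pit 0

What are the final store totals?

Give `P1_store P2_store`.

Move 1: P1 pit1 -> P1=[4,0,3,4,5,3](1) P2=[3,4,2,5,3,4](0)
Move 2: P1 pit5 -> P1=[4,0,3,4,5,0](2) P2=[4,5,2,5,3,4](0)
Move 3: P2 pit4 -> P1=[5,0,3,4,5,0](2) P2=[4,5,2,5,0,5](1)
Move 4: P2 pit3 -> P1=[6,1,3,4,5,0](2) P2=[4,5,2,0,1,6](2)
Move 5: P2 pit2 -> P1=[6,1,3,4,5,0](2) P2=[4,5,0,1,2,6](2)
Move 6: P1 pit1 -> P1=[6,0,4,4,5,0](2) P2=[4,5,0,1,2,6](2)
Move 7: P2 pit5 -> P1=[7,1,5,5,6,0](2) P2=[4,5,0,1,2,0](3)
Move 8: P2 pit0 -> P1=[7,1,5,5,6,0](2) P2=[0,6,1,2,3,0](3)

Answer: 2 3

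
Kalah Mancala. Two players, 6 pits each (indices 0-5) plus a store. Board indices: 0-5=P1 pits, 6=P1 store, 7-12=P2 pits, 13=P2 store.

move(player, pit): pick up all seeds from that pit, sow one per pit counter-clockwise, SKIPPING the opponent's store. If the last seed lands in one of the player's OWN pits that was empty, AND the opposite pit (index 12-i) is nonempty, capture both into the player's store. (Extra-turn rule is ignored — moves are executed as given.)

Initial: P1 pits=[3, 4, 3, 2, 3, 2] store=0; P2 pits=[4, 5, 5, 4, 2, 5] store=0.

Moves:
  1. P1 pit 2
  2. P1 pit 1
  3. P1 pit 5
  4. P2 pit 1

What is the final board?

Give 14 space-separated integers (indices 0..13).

Move 1: P1 pit2 -> P1=[3,4,0,3,4,3](0) P2=[4,5,5,4,2,5](0)
Move 2: P1 pit1 -> P1=[3,0,1,4,5,4](0) P2=[4,5,5,4,2,5](0)
Move 3: P1 pit5 -> P1=[3,0,1,4,5,0](1) P2=[5,6,6,4,2,5](0)
Move 4: P2 pit1 -> P1=[4,0,1,4,5,0](1) P2=[5,0,7,5,3,6](1)

Answer: 4 0 1 4 5 0 1 5 0 7 5 3 6 1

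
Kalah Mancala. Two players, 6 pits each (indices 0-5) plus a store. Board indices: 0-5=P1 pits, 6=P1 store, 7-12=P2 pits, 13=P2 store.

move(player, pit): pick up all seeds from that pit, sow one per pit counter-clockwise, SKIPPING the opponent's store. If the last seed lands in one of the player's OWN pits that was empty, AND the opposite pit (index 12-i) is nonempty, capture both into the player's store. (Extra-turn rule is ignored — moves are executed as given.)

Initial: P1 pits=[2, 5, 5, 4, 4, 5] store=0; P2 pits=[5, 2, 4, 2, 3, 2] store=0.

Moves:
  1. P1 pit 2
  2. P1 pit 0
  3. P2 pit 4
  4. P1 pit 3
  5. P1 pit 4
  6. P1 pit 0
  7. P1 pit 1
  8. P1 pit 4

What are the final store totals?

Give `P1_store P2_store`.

Move 1: P1 pit2 -> P1=[2,5,0,5,5,6](1) P2=[6,2,4,2,3,2](0)
Move 2: P1 pit0 -> P1=[0,6,0,5,5,6](4) P2=[6,2,4,0,3,2](0)
Move 3: P2 pit4 -> P1=[1,6,0,5,5,6](4) P2=[6,2,4,0,0,3](1)
Move 4: P1 pit3 -> P1=[1,6,0,0,6,7](5) P2=[7,3,4,0,0,3](1)
Move 5: P1 pit4 -> P1=[1,6,0,0,0,8](6) P2=[8,4,5,1,0,3](1)
Move 6: P1 pit0 -> P1=[0,7,0,0,0,8](6) P2=[8,4,5,1,0,3](1)
Move 7: P1 pit1 -> P1=[0,0,1,1,1,9](7) P2=[9,5,5,1,0,3](1)
Move 8: P1 pit4 -> P1=[0,0,1,1,0,10](7) P2=[9,5,5,1,0,3](1)

Answer: 7 1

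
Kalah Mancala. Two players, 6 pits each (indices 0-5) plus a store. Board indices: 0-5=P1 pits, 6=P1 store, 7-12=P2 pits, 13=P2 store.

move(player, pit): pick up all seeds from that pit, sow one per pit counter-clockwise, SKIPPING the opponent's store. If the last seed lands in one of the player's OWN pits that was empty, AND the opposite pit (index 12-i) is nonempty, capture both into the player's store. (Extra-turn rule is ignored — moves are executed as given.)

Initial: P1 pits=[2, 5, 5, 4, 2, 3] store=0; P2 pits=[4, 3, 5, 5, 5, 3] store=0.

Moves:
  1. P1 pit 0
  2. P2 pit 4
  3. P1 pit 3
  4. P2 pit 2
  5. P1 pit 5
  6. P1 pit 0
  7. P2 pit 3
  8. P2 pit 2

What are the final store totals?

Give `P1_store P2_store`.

Move 1: P1 pit0 -> P1=[0,6,6,4,2,3](0) P2=[4,3,5,5,5,3](0)
Move 2: P2 pit4 -> P1=[1,7,7,4,2,3](0) P2=[4,3,5,5,0,4](1)
Move 3: P1 pit3 -> P1=[1,7,7,0,3,4](1) P2=[5,3,5,5,0,4](1)
Move 4: P2 pit2 -> P1=[2,7,7,0,3,4](1) P2=[5,3,0,6,1,5](2)
Move 5: P1 pit5 -> P1=[2,7,7,0,3,0](2) P2=[6,4,1,6,1,5](2)
Move 6: P1 pit0 -> P1=[0,8,8,0,3,0](2) P2=[6,4,1,6,1,5](2)
Move 7: P2 pit3 -> P1=[1,9,9,0,3,0](2) P2=[6,4,1,0,2,6](3)
Move 8: P2 pit2 -> P1=[1,9,0,0,3,0](2) P2=[6,4,0,0,2,6](13)

Answer: 2 13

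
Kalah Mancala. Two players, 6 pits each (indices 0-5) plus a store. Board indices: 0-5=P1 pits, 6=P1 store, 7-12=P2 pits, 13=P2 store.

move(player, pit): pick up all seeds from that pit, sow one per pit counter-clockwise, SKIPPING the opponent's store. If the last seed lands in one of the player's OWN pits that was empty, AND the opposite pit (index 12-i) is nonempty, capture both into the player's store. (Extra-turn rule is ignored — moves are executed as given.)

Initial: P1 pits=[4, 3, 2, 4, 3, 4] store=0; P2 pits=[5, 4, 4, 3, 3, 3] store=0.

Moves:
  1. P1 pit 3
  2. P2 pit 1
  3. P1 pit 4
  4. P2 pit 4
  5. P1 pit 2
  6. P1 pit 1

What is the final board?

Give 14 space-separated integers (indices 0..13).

Answer: 5 0 1 2 1 7 4 7 0 5 4 0 5 1

Derivation:
Move 1: P1 pit3 -> P1=[4,3,2,0,4,5](1) P2=[6,4,4,3,3,3](0)
Move 2: P2 pit1 -> P1=[4,3,2,0,4,5](1) P2=[6,0,5,4,4,4](0)
Move 3: P1 pit4 -> P1=[4,3,2,0,0,6](2) P2=[7,1,5,4,4,4](0)
Move 4: P2 pit4 -> P1=[5,4,2,0,0,6](2) P2=[7,1,5,4,0,5](1)
Move 5: P1 pit2 -> P1=[5,4,0,1,0,6](4) P2=[7,0,5,4,0,5](1)
Move 6: P1 pit1 -> P1=[5,0,1,2,1,7](4) P2=[7,0,5,4,0,5](1)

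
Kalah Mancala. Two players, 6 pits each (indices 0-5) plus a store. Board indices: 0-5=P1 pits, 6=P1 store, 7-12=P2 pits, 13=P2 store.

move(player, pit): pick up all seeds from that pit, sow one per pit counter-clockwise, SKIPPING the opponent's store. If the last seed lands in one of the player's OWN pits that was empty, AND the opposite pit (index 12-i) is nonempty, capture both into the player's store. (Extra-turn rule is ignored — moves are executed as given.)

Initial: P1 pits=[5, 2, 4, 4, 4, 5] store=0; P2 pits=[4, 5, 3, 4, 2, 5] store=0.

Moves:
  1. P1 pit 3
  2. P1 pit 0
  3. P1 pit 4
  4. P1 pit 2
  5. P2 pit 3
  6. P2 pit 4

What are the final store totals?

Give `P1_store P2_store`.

Answer: 3 2

Derivation:
Move 1: P1 pit3 -> P1=[5,2,4,0,5,6](1) P2=[5,5,3,4,2,5](0)
Move 2: P1 pit0 -> P1=[0,3,5,1,6,7](1) P2=[5,5,3,4,2,5](0)
Move 3: P1 pit4 -> P1=[0,3,5,1,0,8](2) P2=[6,6,4,5,2,5](0)
Move 4: P1 pit2 -> P1=[0,3,0,2,1,9](3) P2=[7,6,4,5,2,5](0)
Move 5: P2 pit3 -> P1=[1,4,0,2,1,9](3) P2=[7,6,4,0,3,6](1)
Move 6: P2 pit4 -> P1=[2,4,0,2,1,9](3) P2=[7,6,4,0,0,7](2)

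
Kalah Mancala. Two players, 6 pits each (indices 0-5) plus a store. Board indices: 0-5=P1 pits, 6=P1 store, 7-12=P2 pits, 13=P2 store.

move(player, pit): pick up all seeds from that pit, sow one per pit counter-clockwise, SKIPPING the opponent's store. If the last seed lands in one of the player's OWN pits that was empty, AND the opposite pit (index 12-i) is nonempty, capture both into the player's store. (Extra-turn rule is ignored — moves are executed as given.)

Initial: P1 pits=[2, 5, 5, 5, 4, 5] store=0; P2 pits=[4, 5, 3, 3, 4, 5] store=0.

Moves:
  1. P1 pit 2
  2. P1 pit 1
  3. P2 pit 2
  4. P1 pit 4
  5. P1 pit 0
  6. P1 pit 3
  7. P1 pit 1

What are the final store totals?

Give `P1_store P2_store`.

Answer: 4 0

Derivation:
Move 1: P1 pit2 -> P1=[2,5,0,6,5,6](1) P2=[5,5,3,3,4,5](0)
Move 2: P1 pit1 -> P1=[2,0,1,7,6,7](2) P2=[5,5,3,3,4,5](0)
Move 3: P2 pit2 -> P1=[2,0,1,7,6,7](2) P2=[5,5,0,4,5,6](0)
Move 4: P1 pit4 -> P1=[2,0,1,7,0,8](3) P2=[6,6,1,5,5,6](0)
Move 5: P1 pit0 -> P1=[0,1,2,7,0,8](3) P2=[6,6,1,5,5,6](0)
Move 6: P1 pit3 -> P1=[0,1,2,0,1,9](4) P2=[7,7,2,6,5,6](0)
Move 7: P1 pit1 -> P1=[0,0,3,0,1,9](4) P2=[7,7,2,6,5,6](0)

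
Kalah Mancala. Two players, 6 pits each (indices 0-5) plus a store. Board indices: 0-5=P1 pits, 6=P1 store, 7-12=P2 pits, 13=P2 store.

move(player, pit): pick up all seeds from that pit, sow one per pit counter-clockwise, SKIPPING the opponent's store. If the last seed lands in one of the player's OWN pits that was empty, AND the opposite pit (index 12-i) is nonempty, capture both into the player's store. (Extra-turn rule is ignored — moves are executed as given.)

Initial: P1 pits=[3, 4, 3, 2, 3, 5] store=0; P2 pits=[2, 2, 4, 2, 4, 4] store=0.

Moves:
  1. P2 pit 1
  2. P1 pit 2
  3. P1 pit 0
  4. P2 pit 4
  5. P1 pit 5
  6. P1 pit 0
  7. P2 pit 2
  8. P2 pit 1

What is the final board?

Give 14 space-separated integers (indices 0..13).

Move 1: P2 pit1 -> P1=[3,4,3,2,3,5](0) P2=[2,0,5,3,4,4](0)
Move 2: P1 pit2 -> P1=[3,4,0,3,4,6](0) P2=[2,0,5,3,4,4](0)
Move 3: P1 pit0 -> P1=[0,5,1,4,4,6](0) P2=[2,0,5,3,4,4](0)
Move 4: P2 pit4 -> P1=[1,6,1,4,4,6](0) P2=[2,0,5,3,0,5](1)
Move 5: P1 pit5 -> P1=[1,6,1,4,4,0](1) P2=[3,1,6,4,1,5](1)
Move 6: P1 pit0 -> P1=[0,7,1,4,4,0](1) P2=[3,1,6,4,1,5](1)
Move 7: P2 pit2 -> P1=[1,8,1,4,4,0](1) P2=[3,1,0,5,2,6](2)
Move 8: P2 pit1 -> P1=[1,8,1,0,4,0](1) P2=[3,0,0,5,2,6](7)

Answer: 1 8 1 0 4 0 1 3 0 0 5 2 6 7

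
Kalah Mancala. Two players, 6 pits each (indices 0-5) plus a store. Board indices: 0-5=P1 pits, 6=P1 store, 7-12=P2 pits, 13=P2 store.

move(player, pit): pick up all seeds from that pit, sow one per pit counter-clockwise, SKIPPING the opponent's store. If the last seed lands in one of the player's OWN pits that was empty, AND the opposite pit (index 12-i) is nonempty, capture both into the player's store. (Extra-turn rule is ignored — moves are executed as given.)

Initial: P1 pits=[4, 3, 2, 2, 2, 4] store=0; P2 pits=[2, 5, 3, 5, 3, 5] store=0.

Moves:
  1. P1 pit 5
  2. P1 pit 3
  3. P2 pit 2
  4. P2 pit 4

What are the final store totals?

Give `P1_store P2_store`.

Answer: 5 2

Derivation:
Move 1: P1 pit5 -> P1=[4,3,2,2,2,0](1) P2=[3,6,4,5,3,5](0)
Move 2: P1 pit3 -> P1=[4,3,2,0,3,0](5) P2=[0,6,4,5,3,5](0)
Move 3: P2 pit2 -> P1=[4,3,2,0,3,0](5) P2=[0,6,0,6,4,6](1)
Move 4: P2 pit4 -> P1=[5,4,2,0,3,0](5) P2=[0,6,0,6,0,7](2)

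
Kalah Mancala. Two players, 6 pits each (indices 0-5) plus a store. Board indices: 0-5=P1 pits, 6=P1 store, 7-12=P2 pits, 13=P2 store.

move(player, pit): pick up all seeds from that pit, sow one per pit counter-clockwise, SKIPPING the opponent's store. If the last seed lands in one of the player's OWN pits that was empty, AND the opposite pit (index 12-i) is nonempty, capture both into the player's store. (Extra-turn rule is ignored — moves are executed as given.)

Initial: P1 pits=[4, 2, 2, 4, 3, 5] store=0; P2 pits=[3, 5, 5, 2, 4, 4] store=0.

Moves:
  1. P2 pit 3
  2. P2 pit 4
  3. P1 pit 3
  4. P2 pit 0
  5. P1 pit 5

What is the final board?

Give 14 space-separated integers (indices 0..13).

Move 1: P2 pit3 -> P1=[4,2,2,4,3,5](0) P2=[3,5,5,0,5,5](0)
Move 2: P2 pit4 -> P1=[5,3,3,4,3,5](0) P2=[3,5,5,0,0,6](1)
Move 3: P1 pit3 -> P1=[5,3,3,0,4,6](1) P2=[4,5,5,0,0,6](1)
Move 4: P2 pit0 -> P1=[5,0,3,0,4,6](1) P2=[0,6,6,1,0,6](5)
Move 5: P1 pit5 -> P1=[5,0,3,0,4,0](2) P2=[1,7,7,2,1,6](5)

Answer: 5 0 3 0 4 0 2 1 7 7 2 1 6 5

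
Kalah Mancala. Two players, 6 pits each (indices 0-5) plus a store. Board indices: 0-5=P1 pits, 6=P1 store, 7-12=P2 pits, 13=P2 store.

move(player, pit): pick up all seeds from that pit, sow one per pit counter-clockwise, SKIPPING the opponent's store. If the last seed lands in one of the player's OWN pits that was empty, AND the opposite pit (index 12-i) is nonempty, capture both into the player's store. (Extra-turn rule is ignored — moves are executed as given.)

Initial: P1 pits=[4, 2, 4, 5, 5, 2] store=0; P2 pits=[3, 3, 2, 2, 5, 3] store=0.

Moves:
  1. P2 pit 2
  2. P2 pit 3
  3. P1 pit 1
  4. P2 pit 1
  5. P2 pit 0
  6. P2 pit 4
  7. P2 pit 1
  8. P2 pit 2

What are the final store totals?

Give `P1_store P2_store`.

Move 1: P2 pit2 -> P1=[4,2,4,5,5,2](0) P2=[3,3,0,3,6,3](0)
Move 2: P2 pit3 -> P1=[4,2,4,5,5,2](0) P2=[3,3,0,0,7,4](1)
Move 3: P1 pit1 -> P1=[4,0,5,6,5,2](0) P2=[3,3,0,0,7,4](1)
Move 4: P2 pit1 -> P1=[4,0,5,6,5,2](0) P2=[3,0,1,1,8,4](1)
Move 5: P2 pit0 -> P1=[4,0,5,6,5,2](0) P2=[0,1,2,2,8,4](1)
Move 6: P2 pit4 -> P1=[5,1,6,7,6,3](0) P2=[0,1,2,2,0,5](2)
Move 7: P2 pit1 -> P1=[5,1,6,7,6,3](0) P2=[0,0,3,2,0,5](2)
Move 8: P2 pit2 -> P1=[5,1,6,7,6,3](0) P2=[0,0,0,3,1,6](2)

Answer: 0 2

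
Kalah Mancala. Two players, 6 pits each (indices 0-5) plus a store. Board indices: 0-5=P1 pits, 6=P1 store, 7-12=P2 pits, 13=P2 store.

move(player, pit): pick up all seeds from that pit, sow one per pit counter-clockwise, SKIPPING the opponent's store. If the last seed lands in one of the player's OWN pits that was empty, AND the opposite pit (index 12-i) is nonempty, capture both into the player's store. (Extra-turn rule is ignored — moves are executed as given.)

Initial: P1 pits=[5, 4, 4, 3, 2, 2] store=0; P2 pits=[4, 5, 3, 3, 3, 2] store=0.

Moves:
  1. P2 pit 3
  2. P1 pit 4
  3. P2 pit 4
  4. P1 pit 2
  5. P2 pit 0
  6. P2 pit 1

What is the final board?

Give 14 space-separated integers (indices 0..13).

Answer: 7 0 0 4 1 4 2 0 0 5 2 1 5 9

Derivation:
Move 1: P2 pit3 -> P1=[5,4,4,3,2,2](0) P2=[4,5,3,0,4,3](1)
Move 2: P1 pit4 -> P1=[5,4,4,3,0,3](1) P2=[4,5,3,0,4,3](1)
Move 3: P2 pit4 -> P1=[6,5,4,3,0,3](1) P2=[4,5,3,0,0,4](2)
Move 4: P1 pit2 -> P1=[6,5,0,4,1,4](2) P2=[4,5,3,0,0,4](2)
Move 5: P2 pit0 -> P1=[6,0,0,4,1,4](2) P2=[0,6,4,1,0,4](8)
Move 6: P2 pit1 -> P1=[7,0,0,4,1,4](2) P2=[0,0,5,2,1,5](9)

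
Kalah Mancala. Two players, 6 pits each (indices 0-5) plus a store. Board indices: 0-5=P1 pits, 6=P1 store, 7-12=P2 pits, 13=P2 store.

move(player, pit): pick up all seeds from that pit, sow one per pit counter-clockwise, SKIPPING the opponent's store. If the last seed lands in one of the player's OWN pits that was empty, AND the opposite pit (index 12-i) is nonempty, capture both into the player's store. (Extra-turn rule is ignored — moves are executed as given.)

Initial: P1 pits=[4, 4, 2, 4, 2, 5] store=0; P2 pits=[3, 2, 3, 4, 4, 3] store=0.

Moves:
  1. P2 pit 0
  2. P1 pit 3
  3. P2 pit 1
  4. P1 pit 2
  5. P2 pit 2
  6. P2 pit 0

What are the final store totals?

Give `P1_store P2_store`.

Move 1: P2 pit0 -> P1=[4,4,2,4,2,5](0) P2=[0,3,4,5,4,3](0)
Move 2: P1 pit3 -> P1=[4,4,2,0,3,6](1) P2=[1,3,4,5,4,3](0)
Move 3: P2 pit1 -> P1=[4,4,2,0,3,6](1) P2=[1,0,5,6,5,3](0)
Move 4: P1 pit2 -> P1=[4,4,0,1,4,6](1) P2=[1,0,5,6,5,3](0)
Move 5: P2 pit2 -> P1=[5,4,0,1,4,6](1) P2=[1,0,0,7,6,4](1)
Move 6: P2 pit0 -> P1=[5,4,0,1,0,6](1) P2=[0,0,0,7,6,4](6)

Answer: 1 6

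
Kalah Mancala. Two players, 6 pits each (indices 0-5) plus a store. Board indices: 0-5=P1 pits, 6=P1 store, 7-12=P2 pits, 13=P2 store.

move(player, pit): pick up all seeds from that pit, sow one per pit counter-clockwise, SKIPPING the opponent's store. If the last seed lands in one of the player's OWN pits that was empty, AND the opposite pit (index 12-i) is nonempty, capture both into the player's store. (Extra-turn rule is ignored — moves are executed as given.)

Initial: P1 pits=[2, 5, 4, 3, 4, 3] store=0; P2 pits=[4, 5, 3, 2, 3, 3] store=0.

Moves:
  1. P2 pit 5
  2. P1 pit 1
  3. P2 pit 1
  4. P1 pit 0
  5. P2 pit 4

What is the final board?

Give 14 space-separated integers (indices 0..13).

Move 1: P2 pit5 -> P1=[3,6,4,3,4,3](0) P2=[4,5,3,2,3,0](1)
Move 2: P1 pit1 -> P1=[3,0,5,4,5,4](1) P2=[5,5,3,2,3,0](1)
Move 3: P2 pit1 -> P1=[3,0,5,4,5,4](1) P2=[5,0,4,3,4,1](2)
Move 4: P1 pit0 -> P1=[0,1,6,5,5,4](1) P2=[5,0,4,3,4,1](2)
Move 5: P2 pit4 -> P1=[1,2,6,5,5,4](1) P2=[5,0,4,3,0,2](3)

Answer: 1 2 6 5 5 4 1 5 0 4 3 0 2 3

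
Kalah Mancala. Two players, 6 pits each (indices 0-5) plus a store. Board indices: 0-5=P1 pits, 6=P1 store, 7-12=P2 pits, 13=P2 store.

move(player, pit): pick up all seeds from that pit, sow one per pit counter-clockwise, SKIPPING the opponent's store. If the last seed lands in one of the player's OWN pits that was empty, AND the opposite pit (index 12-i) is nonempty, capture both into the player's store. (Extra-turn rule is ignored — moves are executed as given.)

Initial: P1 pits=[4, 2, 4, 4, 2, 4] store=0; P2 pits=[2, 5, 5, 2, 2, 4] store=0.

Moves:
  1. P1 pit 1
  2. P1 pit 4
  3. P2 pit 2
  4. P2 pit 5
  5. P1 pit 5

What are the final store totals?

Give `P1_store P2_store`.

Move 1: P1 pit1 -> P1=[4,0,5,5,2,4](0) P2=[2,5,5,2,2,4](0)
Move 2: P1 pit4 -> P1=[4,0,5,5,0,5](1) P2=[2,5,5,2,2,4](0)
Move 3: P2 pit2 -> P1=[5,0,5,5,0,5](1) P2=[2,5,0,3,3,5](1)
Move 4: P2 pit5 -> P1=[6,1,6,6,0,5](1) P2=[2,5,0,3,3,0](2)
Move 5: P1 pit5 -> P1=[6,1,6,6,0,0](2) P2=[3,6,1,4,3,0](2)

Answer: 2 2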